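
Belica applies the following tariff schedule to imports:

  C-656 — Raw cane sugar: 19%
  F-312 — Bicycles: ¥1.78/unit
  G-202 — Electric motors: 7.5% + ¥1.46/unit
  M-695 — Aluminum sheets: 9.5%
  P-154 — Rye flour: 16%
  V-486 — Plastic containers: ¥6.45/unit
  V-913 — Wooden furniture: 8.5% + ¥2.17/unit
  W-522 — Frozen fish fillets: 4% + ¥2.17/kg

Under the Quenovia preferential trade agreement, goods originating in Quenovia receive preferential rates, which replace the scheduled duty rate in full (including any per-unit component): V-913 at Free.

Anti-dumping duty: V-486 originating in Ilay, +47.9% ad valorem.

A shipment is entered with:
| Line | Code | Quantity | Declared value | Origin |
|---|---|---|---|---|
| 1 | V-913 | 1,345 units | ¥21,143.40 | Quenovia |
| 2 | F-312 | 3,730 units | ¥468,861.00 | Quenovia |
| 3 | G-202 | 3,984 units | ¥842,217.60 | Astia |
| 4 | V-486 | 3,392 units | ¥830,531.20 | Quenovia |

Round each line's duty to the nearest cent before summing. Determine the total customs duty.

Line 1 (V-913, Quenovia, 1,345 units, ¥21,143.40):
Base rate for V-913 is 8.5% + ¥2.17/unit.
Origin Quenovia qualifies under the Belica–Quenovia agreement and V-913 is covered: preferential rate Free applies instead.
Duty = ¥21,143.40 × 0% = ¥0.00.
Line 2 (F-312, Quenovia, 3,730 units, ¥468,861.00):
Base rate for F-312 is ¥1.78/unit.
Origin Quenovia is the FTA partner but F-312 is not on the preference list; base rate stands.
Duty = 3,730 × ¥1.78 = ¥6,639.40.
Line 3 (G-202, Astia, 3,984 units, ¥842,217.60):
Base rate for G-202 is 7.5% + ¥1.46/unit.
Duty = ¥842,217.60 × 7.5% + 3,984 × ¥1.46 = ¥68,982.96.
Line 4 (V-486, Quenovia, 3,392 units, ¥830,531.20):
Base rate for V-486 is ¥6.45/unit.
Origin Quenovia is the FTA partner but V-486 is not on the preference list; base rate stands.
The additional-duty order on V-486 targets Ilay, not Quenovia; it does not apply.
Duty = 3,392 × ¥6.45 = ¥21,878.40.
Total = ¥0.00 + ¥6,639.40 + ¥68,982.96 + ¥21,878.40 = ¥97,500.76.

¥97,500.76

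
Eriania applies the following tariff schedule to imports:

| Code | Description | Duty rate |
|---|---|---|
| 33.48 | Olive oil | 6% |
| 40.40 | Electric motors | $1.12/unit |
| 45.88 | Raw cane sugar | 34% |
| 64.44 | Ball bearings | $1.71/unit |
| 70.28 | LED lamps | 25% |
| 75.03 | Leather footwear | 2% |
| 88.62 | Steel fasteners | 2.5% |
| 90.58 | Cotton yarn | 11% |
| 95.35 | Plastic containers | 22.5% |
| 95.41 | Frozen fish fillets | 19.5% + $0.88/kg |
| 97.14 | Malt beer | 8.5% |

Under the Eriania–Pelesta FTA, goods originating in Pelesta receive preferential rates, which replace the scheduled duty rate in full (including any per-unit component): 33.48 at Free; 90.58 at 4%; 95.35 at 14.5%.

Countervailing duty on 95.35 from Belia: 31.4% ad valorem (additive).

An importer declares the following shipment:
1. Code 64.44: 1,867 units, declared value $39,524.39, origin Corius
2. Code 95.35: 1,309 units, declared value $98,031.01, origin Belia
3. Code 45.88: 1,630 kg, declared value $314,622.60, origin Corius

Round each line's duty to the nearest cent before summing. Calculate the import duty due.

Line 1 (64.44, Corius, 1,867 units, $39,524.39):
Base rate for 64.44 is $1.71/unit.
Duty = 1,867 × $1.71 = $3,192.57.
Line 2 (95.35, Belia, 1,309 units, $98,031.01):
Base rate for 95.35 is 22.5%.
95.35 has an FTA preferential rate, but origin Belia is not Pelesta; base rate stands.
Additional duty on 95.35 from Belia: +31.4%. Applied ad valorem rate: 22.5% + 31.4% = 53.9%.
Duty = $98,031.01 × 53.9% = $52,838.71.
Line 3 (45.88, Corius, 1,630 kg, $314,622.60):
Base rate for 45.88 is 34%.
Duty = $314,622.60 × 34% = $106,971.68.
Total = $3,192.57 + $52,838.71 + $106,971.68 = $163,002.96.

$163,002.96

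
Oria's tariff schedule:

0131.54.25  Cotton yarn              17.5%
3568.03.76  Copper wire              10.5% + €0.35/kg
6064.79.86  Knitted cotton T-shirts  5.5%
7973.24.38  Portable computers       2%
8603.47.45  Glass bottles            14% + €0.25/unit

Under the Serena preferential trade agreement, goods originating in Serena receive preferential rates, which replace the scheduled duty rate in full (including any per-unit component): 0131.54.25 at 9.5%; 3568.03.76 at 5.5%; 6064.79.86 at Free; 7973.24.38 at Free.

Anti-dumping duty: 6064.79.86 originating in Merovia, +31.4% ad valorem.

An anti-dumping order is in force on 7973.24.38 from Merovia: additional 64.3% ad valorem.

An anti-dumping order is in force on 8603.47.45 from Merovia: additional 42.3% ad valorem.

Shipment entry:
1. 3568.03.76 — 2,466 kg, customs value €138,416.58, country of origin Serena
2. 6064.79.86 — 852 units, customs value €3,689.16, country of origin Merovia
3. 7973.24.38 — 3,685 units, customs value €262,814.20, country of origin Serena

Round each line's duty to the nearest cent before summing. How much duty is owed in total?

Line 1 (3568.03.76, Serena, 2,466 kg, €138,416.58):
Base rate for 3568.03.76 is 10.5% + €0.35/kg.
Origin Serena qualifies under the Oria–Serena agreement and 3568.03.76 is covered: preferential rate 5.5% applies instead.
Duty = €138,416.58 × 5.5% = €7,612.91.
Line 2 (6064.79.86, Merovia, 852 units, €3,689.16):
Base rate for 6064.79.86 is 5.5%.
6064.79.86 has an FTA preferential rate, but origin Merovia is not Serena; base rate stands.
Additional duty on 6064.79.86 from Merovia: +31.4%. Applied ad valorem rate: 5.5% + 31.4% = 36.9%.
Duty = €3,689.16 × 36.9% = €1,361.30.
Line 3 (7973.24.38, Serena, 3,685 units, €262,814.20):
Base rate for 7973.24.38 is 2%.
Origin Serena qualifies under the Oria–Serena agreement and 7973.24.38 is covered: preferential rate Free applies instead.
The additional-duty order on 7973.24.38 targets Merovia, not Serena; it does not apply.
Duty = €262,814.20 × 0% = €0.00.
Total = €7,612.91 + €1,361.30 + €0.00 = €8,974.21.

€8,974.21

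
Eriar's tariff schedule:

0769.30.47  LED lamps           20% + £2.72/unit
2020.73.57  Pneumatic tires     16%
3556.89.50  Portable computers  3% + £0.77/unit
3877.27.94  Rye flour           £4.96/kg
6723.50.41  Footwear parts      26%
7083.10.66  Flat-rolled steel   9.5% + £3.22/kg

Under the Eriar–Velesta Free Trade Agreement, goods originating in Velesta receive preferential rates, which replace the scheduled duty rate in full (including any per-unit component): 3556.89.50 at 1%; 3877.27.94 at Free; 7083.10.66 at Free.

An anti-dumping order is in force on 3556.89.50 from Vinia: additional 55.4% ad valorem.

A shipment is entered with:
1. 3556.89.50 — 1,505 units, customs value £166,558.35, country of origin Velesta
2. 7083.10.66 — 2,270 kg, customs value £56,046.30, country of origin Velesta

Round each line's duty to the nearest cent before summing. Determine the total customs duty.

£1,665.58

Line 1 (3556.89.50, Velesta, 1,505 units, £166,558.35):
Base rate for 3556.89.50 is 3% + £0.77/unit.
Origin Velesta qualifies under the Eriar–Velesta agreement and 3556.89.50 is covered: preferential rate 1% applies instead.
The additional-duty order on 3556.89.50 targets Vinia, not Velesta; it does not apply.
Duty = £166,558.35 × 1% = £1,665.58.
Line 2 (7083.10.66, Velesta, 2,270 kg, £56,046.30):
Base rate for 7083.10.66 is 9.5% + £3.22/kg.
Origin Velesta qualifies under the Eriar–Velesta agreement and 7083.10.66 is covered: preferential rate Free applies instead.
Duty = £56,046.30 × 0% = £0.00.
Total = £1,665.58 + £0.00 = £1,665.58.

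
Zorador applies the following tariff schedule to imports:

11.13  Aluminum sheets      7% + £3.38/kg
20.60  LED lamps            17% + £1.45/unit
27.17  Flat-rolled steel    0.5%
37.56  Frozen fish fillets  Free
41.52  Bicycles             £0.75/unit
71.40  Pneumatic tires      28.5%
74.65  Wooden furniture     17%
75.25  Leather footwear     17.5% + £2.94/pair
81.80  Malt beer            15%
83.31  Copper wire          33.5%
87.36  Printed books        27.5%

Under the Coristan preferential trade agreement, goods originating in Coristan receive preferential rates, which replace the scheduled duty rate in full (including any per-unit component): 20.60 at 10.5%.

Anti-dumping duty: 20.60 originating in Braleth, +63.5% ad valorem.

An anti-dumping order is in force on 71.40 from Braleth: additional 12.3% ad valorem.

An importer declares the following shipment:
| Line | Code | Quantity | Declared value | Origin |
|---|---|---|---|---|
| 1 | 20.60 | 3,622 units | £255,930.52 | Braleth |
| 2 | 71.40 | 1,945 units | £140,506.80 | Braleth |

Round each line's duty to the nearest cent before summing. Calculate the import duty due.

Line 1 (20.60, Braleth, 3,622 units, £255,930.52):
Base rate for 20.60 is 17% + £1.45/unit.
20.60 has an FTA preferential rate, but origin Braleth is not Coristan; base rate stands.
Additional duty on 20.60 from Braleth: +63.5%. Applied ad valorem rate: 17% + 63.5% = 80.5%.
Duty = £255,930.52 × 80.5% + 3,622 × £1.45 = £211,275.97.
Line 2 (71.40, Braleth, 1,945 units, £140,506.80):
Base rate for 71.40 is 28.5%.
Additional duty on 71.40 from Braleth: +12.3%. Applied ad valorem rate: 28.5% + 12.3% = 40.8%.
Duty = £140,506.80 × 40.8% = £57,326.77.
Total = £211,275.97 + £57,326.77 = £268,602.74.

£268,602.74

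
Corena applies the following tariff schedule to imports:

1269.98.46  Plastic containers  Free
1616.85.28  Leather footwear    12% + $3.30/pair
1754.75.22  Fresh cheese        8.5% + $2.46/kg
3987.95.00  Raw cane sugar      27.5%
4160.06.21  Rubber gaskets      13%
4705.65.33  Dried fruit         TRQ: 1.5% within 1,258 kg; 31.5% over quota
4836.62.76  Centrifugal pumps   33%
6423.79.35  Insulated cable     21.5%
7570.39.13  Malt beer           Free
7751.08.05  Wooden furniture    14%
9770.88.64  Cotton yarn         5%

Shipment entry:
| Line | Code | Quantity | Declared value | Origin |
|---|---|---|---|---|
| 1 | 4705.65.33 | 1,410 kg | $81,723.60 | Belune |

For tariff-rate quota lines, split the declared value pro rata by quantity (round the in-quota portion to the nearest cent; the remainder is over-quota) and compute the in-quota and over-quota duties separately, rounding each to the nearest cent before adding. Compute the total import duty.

$3,868.83

Line 1 (4705.65.33, Belune, 1,410 kg, $81,723.60):
Code 4705.65.33 is under a tariff-rate quota (threshold 1,258 kg). In-quota: 1,258 kg at 1.5%; over-quota: 152 kg at 31.5%.
Pro-rata value split: in-quota = $81,723.60 × 1,258/1,410 = $72,913.68; over-quota = $81,723.60 − $72,913.68 = $8,809.92.
In-quota duty = $72,913.68 × 1.5% = $1,093.71. Over-quota duty = $8,809.92 × 31.5% = $2,775.12.
Line duty = $1,093.71 + $2,775.12 = $3,868.83.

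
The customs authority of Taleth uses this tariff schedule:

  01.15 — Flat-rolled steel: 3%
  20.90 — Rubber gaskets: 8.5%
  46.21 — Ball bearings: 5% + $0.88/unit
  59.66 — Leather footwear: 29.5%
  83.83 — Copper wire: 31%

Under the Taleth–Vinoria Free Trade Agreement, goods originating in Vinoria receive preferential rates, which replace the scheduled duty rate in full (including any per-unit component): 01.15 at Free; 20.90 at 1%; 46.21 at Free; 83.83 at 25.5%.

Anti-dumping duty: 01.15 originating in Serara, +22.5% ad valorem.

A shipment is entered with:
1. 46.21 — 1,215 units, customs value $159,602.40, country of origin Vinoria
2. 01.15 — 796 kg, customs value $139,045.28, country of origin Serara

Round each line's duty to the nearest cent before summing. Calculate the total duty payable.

Line 1 (46.21, Vinoria, 1,215 units, $159,602.40):
Base rate for 46.21 is 5% + $0.88/unit.
Origin Vinoria qualifies under the Taleth–Vinoria agreement and 46.21 is covered: preferential rate Free applies instead.
Duty = $159,602.40 × 0% = $0.00.
Line 2 (01.15, Serara, 796 kg, $139,045.28):
Base rate for 01.15 is 3%.
01.15 has an FTA preferential rate, but origin Serara is not Vinoria; base rate stands.
Additional duty on 01.15 from Serara: +22.5%. Applied ad valorem rate: 3% + 22.5% = 25.5%.
Duty = $139,045.28 × 25.5% = $35,456.55.
Total = $0.00 + $35,456.55 = $35,456.55.

$35,456.55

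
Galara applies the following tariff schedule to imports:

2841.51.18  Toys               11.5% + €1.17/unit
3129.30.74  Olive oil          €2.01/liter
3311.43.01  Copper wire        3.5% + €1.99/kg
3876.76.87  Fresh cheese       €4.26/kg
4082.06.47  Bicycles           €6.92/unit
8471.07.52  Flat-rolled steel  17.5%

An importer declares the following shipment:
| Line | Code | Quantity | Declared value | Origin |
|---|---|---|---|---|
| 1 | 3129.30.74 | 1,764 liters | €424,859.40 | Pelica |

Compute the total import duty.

€3,545.64

Line 1 (3129.30.74, Pelica, 1,764 liters, €424,859.40):
Base rate for 3129.30.74 is €2.01/liter.
Duty = 1,764 × €2.01 = €3,545.64.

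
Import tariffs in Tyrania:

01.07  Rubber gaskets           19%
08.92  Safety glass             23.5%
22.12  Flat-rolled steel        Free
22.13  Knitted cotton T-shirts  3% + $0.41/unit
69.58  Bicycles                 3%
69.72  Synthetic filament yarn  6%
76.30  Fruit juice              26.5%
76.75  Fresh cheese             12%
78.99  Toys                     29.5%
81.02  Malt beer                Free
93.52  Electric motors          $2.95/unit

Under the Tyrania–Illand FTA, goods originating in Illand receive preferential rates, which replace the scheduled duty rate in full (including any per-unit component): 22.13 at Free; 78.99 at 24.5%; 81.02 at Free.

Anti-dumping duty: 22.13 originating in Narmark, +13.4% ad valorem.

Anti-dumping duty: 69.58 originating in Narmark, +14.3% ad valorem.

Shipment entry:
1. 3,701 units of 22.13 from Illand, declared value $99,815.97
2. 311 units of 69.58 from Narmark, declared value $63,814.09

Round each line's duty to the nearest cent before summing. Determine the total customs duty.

Line 1 (22.13, Illand, 3,701 units, $99,815.97):
Base rate for 22.13 is 3% + $0.41/unit.
Origin Illand qualifies under the Tyrania–Illand agreement and 22.13 is covered: preferential rate Free applies instead.
The additional-duty order on 22.13 targets Narmark, not Illand; it does not apply.
Duty = $99,815.97 × 0% = $0.00.
Line 2 (69.58, Narmark, 311 units, $63,814.09):
Base rate for 69.58 is 3%.
Additional duty on 69.58 from Narmark: +14.3%. Applied ad valorem rate: 3% + 14.3% = 17.3%.
Duty = $63,814.09 × 17.3% = $11,039.84.
Total = $0.00 + $11,039.84 = $11,039.84.

$11,039.84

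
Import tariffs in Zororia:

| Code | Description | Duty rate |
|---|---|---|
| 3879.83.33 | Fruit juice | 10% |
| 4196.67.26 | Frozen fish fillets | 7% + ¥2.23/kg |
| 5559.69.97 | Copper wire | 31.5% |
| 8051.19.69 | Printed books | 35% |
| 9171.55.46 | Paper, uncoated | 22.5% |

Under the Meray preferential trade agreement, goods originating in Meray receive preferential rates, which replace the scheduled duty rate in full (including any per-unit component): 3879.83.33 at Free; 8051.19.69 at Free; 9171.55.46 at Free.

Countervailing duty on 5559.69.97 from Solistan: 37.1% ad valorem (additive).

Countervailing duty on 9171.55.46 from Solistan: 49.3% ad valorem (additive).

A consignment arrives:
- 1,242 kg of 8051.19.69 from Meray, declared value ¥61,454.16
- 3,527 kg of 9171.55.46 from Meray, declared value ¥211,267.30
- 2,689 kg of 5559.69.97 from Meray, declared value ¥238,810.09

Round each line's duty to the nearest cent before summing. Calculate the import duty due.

Line 1 (8051.19.69, Meray, 1,242 kg, ¥61,454.16):
Base rate for 8051.19.69 is 35%.
Origin Meray qualifies under the Zororia–Meray agreement and 8051.19.69 is covered: preferential rate Free applies instead.
Duty = ¥61,454.16 × 0% = ¥0.00.
Line 2 (9171.55.46, Meray, 3,527 kg, ¥211,267.30):
Base rate for 9171.55.46 is 22.5%.
Origin Meray qualifies under the Zororia–Meray agreement and 9171.55.46 is covered: preferential rate Free applies instead.
The additional-duty order on 9171.55.46 targets Solistan, not Meray; it does not apply.
Duty = ¥211,267.30 × 0% = ¥0.00.
Line 3 (5559.69.97, Meray, 2,689 kg, ¥238,810.09):
Base rate for 5559.69.97 is 31.5%.
Origin Meray is the FTA partner but 5559.69.97 is not on the preference list; base rate stands.
The additional-duty order on 5559.69.97 targets Solistan, not Meray; it does not apply.
Duty = ¥238,810.09 × 31.5% = ¥75,225.18.
Total = ¥0.00 + ¥0.00 + ¥75,225.18 = ¥75,225.18.

¥75,225.18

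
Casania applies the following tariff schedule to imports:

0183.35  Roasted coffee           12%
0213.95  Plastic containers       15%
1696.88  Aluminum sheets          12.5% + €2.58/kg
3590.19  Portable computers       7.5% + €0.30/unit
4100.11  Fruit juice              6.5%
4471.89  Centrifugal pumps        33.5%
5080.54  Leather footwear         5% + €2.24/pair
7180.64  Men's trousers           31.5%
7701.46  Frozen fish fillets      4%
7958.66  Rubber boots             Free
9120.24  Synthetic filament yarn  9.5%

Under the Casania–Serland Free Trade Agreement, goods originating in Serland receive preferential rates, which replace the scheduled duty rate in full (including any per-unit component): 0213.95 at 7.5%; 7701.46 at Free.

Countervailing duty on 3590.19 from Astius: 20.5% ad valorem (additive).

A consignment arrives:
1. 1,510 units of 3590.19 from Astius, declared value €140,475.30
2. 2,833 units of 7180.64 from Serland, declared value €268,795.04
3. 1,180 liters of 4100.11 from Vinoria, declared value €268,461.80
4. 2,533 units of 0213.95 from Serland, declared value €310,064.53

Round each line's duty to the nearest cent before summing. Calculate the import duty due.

€165,161.38

Line 1 (3590.19, Astius, 1,510 units, €140,475.30):
Base rate for 3590.19 is 7.5% + €0.30/unit.
Additional duty on 3590.19 from Astius: +20.5%. Applied ad valorem rate: 7.5% + 20.5% = 28%.
Duty = €140,475.30 × 28% + 1,510 × €0.30 = €39,786.08.
Line 2 (7180.64, Serland, 2,833 units, €268,795.04):
Base rate for 7180.64 is 31.5%.
Origin Serland is the FTA partner but 7180.64 is not on the preference list; base rate stands.
Duty = €268,795.04 × 31.5% = €84,670.44.
Line 3 (4100.11, Vinoria, 1,180 liters, €268,461.80):
Base rate for 4100.11 is 6.5%.
Duty = €268,461.80 × 6.5% = €17,450.02.
Line 4 (0213.95, Serland, 2,533 units, €310,064.53):
Base rate for 0213.95 is 15%.
Origin Serland qualifies under the Casania–Serland agreement and 0213.95 is covered: preferential rate 7.5% applies instead.
Duty = €310,064.53 × 7.5% = €23,254.84.
Total = €39,786.08 + €84,670.44 + €17,450.02 + €23,254.84 = €165,161.38.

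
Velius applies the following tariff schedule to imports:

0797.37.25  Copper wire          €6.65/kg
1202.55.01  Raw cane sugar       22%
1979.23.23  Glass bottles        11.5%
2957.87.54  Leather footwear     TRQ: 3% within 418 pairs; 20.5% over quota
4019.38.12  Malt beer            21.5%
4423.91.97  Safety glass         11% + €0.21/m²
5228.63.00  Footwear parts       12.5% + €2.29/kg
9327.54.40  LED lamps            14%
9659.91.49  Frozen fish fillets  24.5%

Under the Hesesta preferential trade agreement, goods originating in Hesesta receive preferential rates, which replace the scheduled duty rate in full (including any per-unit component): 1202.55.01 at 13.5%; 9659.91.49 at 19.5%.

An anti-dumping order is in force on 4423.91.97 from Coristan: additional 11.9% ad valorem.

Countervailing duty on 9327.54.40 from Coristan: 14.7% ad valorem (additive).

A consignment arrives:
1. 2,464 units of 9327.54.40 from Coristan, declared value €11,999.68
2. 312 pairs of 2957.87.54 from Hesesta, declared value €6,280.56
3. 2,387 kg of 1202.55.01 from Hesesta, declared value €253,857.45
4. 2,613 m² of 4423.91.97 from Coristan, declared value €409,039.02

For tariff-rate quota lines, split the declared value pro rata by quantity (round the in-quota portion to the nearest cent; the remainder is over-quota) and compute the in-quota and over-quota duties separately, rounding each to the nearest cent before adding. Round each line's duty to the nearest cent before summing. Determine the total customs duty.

Line 1 (9327.54.40, Coristan, 2,464 units, €11,999.68):
Base rate for 9327.54.40 is 14%.
Additional duty on 9327.54.40 from Coristan: +14.7%. Applied ad valorem rate: 14% + 14.7% = 28.7%.
Duty = €11,999.68 × 28.7% = €3,443.91.
Line 2 (2957.87.54, Hesesta, 312 pairs, €6,280.56):
Code 2957.87.54 is under a tariff-rate quota (threshold 418 pairs). Quantity 312 pairs is within the quota, so the in-quota rate 3% applies to the full value.
Duty = €6,280.56 × 3% = €188.42.
Line 3 (1202.55.01, Hesesta, 2,387 kg, €253,857.45):
Base rate for 1202.55.01 is 22%.
Origin Hesesta qualifies under the Velius–Hesesta agreement and 1202.55.01 is covered: preferential rate 13.5% applies instead.
Duty = €253,857.45 × 13.5% = €34,270.76.
Line 4 (4423.91.97, Coristan, 2,613 m², €409,039.02):
Base rate for 4423.91.97 is 11% + €0.21/m².
Additional duty on 4423.91.97 from Coristan: +11.9%. Applied ad valorem rate: 11% + 11.9% = 22.9%.
Duty = €409,039.02 × 22.9% + 2,613 × €0.21 = €94,218.67.
Total = €3,443.91 + €188.42 + €34,270.76 + €94,218.67 = €132,121.76.

€132,121.76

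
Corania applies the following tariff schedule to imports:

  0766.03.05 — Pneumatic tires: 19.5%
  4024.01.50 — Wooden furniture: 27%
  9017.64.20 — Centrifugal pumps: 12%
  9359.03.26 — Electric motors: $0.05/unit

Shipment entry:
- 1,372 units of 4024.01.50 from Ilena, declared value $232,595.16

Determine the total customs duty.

$62,800.69

Line 1 (4024.01.50, Ilena, 1,372 units, $232,595.16):
Base rate for 4024.01.50 is 27%.
Duty = $232,595.16 × 27% = $62,800.69.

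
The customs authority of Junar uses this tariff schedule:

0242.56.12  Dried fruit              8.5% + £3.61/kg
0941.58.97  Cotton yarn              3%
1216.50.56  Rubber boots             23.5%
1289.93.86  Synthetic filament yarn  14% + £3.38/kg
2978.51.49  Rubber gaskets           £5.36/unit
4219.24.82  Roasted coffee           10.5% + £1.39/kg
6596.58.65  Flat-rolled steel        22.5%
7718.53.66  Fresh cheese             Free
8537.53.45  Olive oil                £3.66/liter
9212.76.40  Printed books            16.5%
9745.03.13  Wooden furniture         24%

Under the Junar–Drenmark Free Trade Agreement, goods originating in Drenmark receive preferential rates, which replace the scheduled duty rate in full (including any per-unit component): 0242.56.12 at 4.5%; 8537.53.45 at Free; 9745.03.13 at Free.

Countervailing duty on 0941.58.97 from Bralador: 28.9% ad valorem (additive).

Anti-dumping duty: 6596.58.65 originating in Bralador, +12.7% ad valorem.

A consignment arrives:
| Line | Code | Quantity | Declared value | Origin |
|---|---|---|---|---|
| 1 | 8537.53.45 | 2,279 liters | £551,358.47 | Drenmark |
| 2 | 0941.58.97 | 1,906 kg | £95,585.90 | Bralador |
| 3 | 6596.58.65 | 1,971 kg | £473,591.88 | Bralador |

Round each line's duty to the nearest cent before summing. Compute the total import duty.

£197,196.24

Line 1 (8537.53.45, Drenmark, 2,279 liters, £551,358.47):
Base rate for 8537.53.45 is £3.66/liter.
Origin Drenmark qualifies under the Junar–Drenmark agreement and 8537.53.45 is covered: preferential rate Free applies instead.
Duty = £551,358.47 × 0% = £0.00.
Line 2 (0941.58.97, Bralador, 1,906 kg, £95,585.90):
Base rate for 0941.58.97 is 3%.
Additional duty on 0941.58.97 from Bralador: +28.9%. Applied ad valorem rate: 3% + 28.9% = 31.9%.
Duty = £95,585.90 × 31.9% = £30,491.90.
Line 3 (6596.58.65, Bralador, 1,971 kg, £473,591.88):
Base rate for 6596.58.65 is 22.5%.
Additional duty on 6596.58.65 from Bralador: +12.7%. Applied ad valorem rate: 22.5% + 12.7% = 35.2%.
Duty = £473,591.88 × 35.2% = £166,704.34.
Total = £0.00 + £30,491.90 + £166,704.34 = £197,196.24.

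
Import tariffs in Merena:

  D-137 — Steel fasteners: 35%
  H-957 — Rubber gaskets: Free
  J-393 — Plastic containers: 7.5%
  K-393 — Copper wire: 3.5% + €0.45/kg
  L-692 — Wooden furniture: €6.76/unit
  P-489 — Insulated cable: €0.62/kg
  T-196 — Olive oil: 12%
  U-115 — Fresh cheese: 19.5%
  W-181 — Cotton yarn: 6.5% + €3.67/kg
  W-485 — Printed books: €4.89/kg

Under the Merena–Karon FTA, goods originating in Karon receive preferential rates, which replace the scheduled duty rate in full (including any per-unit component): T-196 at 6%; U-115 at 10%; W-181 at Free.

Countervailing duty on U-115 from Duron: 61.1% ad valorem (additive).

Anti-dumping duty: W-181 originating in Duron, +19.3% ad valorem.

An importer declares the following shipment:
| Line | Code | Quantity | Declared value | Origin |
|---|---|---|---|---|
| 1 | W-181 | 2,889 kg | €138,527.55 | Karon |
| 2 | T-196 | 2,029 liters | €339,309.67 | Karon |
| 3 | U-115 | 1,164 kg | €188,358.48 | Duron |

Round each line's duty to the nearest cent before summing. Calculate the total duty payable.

Line 1 (W-181, Karon, 2,889 kg, €138,527.55):
Base rate for W-181 is 6.5% + €3.67/kg.
Origin Karon qualifies under the Merena–Karon agreement and W-181 is covered: preferential rate Free applies instead.
The additional-duty order on W-181 targets Duron, not Karon; it does not apply.
Duty = €138,527.55 × 0% = €0.00.
Line 2 (T-196, Karon, 2,029 liters, €339,309.67):
Base rate for T-196 is 12%.
Origin Karon qualifies under the Merena–Karon agreement and T-196 is covered: preferential rate 6% applies instead.
Duty = €339,309.67 × 6% = €20,358.58.
Line 3 (U-115, Duron, 1,164 kg, €188,358.48):
Base rate for U-115 is 19.5%.
U-115 has an FTA preferential rate, but origin Duron is not Karon; base rate stands.
Additional duty on U-115 from Duron: +61.1%. Applied ad valorem rate: 19.5% + 61.1% = 80.6%.
Duty = €188,358.48 × 80.6% = €151,816.93.
Total = €0.00 + €20,358.58 + €151,816.93 = €172,175.51.

€172,175.51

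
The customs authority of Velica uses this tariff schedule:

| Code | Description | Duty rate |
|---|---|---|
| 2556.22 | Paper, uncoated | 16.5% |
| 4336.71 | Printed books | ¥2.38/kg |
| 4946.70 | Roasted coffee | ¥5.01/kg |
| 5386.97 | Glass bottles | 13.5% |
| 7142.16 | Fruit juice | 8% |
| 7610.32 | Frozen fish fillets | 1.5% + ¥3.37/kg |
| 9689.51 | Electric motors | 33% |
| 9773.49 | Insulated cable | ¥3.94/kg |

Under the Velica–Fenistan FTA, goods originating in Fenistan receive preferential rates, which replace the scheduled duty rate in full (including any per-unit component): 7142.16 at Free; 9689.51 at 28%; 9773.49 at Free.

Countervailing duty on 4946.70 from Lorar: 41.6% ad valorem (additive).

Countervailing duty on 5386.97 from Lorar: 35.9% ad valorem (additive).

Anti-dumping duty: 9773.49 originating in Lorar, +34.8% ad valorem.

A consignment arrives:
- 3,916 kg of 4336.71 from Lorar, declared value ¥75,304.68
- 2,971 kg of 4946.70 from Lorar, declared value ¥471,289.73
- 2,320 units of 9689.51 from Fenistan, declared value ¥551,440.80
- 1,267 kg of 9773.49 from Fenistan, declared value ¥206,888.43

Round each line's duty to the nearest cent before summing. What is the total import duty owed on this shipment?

Line 1 (4336.71, Lorar, 3,916 kg, ¥75,304.68):
Base rate for 4336.71 is ¥2.38/kg.
Duty = 3,916 × ¥2.38 = ¥9,320.08.
Line 2 (4946.70, Lorar, 2,971 kg, ¥471,289.73):
Base rate for 4946.70 is ¥5.01/kg.
Additional duty on 4946.70 from Lorar: +41.6% ad valorem. Applied ad valorem rate = 41.6%.
Duty = ¥471,289.73 × 41.6% + 2,971 × ¥5.01 = ¥210,941.24.
Line 3 (9689.51, Fenistan, 2,320 units, ¥551,440.80):
Base rate for 9689.51 is 33%.
Origin Fenistan qualifies under the Velica–Fenistan agreement and 9689.51 is covered: preferential rate 28% applies instead.
Duty = ¥551,440.80 × 28% = ¥154,403.42.
Line 4 (9773.49, Fenistan, 1,267 kg, ¥206,888.43):
Base rate for 9773.49 is ¥3.94/kg.
Origin Fenistan qualifies under the Velica–Fenistan agreement and 9773.49 is covered: preferential rate Free applies instead.
The additional-duty order on 9773.49 targets Lorar, not Fenistan; it does not apply.
Duty = ¥206,888.43 × 0% = ¥0.00.
Total = ¥9,320.08 + ¥210,941.24 + ¥154,403.42 + ¥0.00 = ¥374,664.74.

¥374,664.74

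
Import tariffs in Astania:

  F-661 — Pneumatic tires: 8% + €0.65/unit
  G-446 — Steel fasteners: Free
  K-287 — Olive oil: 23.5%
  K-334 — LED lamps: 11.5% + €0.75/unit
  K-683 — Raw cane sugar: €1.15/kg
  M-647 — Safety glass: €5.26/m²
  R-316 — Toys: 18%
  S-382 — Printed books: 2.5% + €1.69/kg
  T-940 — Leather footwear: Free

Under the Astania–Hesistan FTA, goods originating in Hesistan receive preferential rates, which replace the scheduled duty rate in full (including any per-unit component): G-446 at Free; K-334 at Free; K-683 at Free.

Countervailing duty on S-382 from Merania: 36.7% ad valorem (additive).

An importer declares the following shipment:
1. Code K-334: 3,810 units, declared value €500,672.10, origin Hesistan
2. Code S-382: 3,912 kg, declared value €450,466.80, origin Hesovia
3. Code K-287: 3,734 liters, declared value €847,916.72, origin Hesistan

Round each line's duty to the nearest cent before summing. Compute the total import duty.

€217,133.38

Line 1 (K-334, Hesistan, 3,810 units, €500,672.10):
Base rate for K-334 is 11.5% + €0.75/unit.
Origin Hesistan qualifies under the Astania–Hesistan agreement and K-334 is covered: preferential rate Free applies instead.
Duty = €500,672.10 × 0% = €0.00.
Line 2 (S-382, Hesovia, 3,912 kg, €450,466.80):
Base rate for S-382 is 2.5% + €1.69/kg.
The additional-duty order on S-382 targets Merania, not Hesovia; it does not apply.
Duty = €450,466.80 × 2.5% + 3,912 × €1.69 = €17,872.95.
Line 3 (K-287, Hesistan, 3,734 liters, €847,916.72):
Base rate for K-287 is 23.5%.
Origin Hesistan is the FTA partner but K-287 is not on the preference list; base rate stands.
Duty = €847,916.72 × 23.5% = €199,260.43.
Total = €0.00 + €17,872.95 + €199,260.43 = €217,133.38.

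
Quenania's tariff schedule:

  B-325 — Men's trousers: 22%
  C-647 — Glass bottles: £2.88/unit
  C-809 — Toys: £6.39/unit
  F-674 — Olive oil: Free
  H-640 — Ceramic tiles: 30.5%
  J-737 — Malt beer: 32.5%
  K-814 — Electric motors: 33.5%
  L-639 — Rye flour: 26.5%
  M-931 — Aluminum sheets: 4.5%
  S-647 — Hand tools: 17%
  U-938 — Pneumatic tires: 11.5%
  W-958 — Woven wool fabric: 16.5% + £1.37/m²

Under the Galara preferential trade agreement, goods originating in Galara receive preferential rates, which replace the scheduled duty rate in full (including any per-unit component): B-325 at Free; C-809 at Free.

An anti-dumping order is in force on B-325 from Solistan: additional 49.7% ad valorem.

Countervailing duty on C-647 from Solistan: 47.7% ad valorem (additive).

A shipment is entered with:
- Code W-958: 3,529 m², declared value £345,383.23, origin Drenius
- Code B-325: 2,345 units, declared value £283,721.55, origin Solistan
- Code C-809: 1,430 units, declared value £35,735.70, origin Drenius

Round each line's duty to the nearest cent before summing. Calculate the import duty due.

Line 1 (W-958, Drenius, 3,529 m², £345,383.23):
Base rate for W-958 is 16.5% + £1.37/m².
Duty = £345,383.23 × 16.5% + 3,529 × £1.37 = £61,822.96.
Line 2 (B-325, Solistan, 2,345 units, £283,721.55):
Base rate for B-325 is 22%.
B-325 has an FTA preferential rate, but origin Solistan is not Galara; base rate stands.
Additional duty on B-325 from Solistan: +49.7%. Applied ad valorem rate: 22% + 49.7% = 71.7%.
Duty = £283,721.55 × 71.7% = £203,428.35.
Line 3 (C-809, Drenius, 1,430 units, £35,735.70):
Base rate for C-809 is £6.39/unit.
C-809 has an FTA preferential rate, but origin Drenius is not Galara; base rate stands.
Duty = 1,430 × £6.39 = £9,137.70.
Total = £61,822.96 + £203,428.35 + £9,137.70 = £274,389.01.

£274,389.01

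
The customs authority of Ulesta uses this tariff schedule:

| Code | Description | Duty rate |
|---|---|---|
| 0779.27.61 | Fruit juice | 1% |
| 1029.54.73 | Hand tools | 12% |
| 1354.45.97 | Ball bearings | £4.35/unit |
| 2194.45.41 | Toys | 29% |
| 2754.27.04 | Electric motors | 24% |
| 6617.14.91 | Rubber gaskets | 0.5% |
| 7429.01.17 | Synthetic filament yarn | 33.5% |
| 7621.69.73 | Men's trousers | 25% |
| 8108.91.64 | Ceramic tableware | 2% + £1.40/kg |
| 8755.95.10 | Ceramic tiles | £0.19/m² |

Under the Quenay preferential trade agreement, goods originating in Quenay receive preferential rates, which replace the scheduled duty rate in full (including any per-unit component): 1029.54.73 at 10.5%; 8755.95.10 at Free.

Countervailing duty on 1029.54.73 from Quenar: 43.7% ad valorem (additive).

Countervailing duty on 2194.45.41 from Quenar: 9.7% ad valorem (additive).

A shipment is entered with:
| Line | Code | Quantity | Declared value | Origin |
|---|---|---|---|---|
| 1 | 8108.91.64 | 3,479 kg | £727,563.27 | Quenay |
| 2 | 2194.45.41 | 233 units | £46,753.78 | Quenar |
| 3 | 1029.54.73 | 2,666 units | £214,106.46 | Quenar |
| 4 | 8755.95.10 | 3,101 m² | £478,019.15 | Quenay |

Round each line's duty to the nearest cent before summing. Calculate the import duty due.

£156,772.88

Line 1 (8108.91.64, Quenay, 3,479 kg, £727,563.27):
Base rate for 8108.91.64 is 2% + £1.40/kg.
Origin Quenay is the FTA partner but 8108.91.64 is not on the preference list; base rate stands.
Duty = £727,563.27 × 2% + 3,479 × £1.40 = £19,421.87.
Line 2 (2194.45.41, Quenar, 233 units, £46,753.78):
Base rate for 2194.45.41 is 29%.
Additional duty on 2194.45.41 from Quenar: +9.7%. Applied ad valorem rate: 29% + 9.7% = 38.7%.
Duty = £46,753.78 × 38.7% = £18,093.71.
Line 3 (1029.54.73, Quenar, 2,666 units, £214,106.46):
Base rate for 1029.54.73 is 12%.
1029.54.73 has an FTA preferential rate, but origin Quenar is not Quenay; base rate stands.
Additional duty on 1029.54.73 from Quenar: +43.7%. Applied ad valorem rate: 12% + 43.7% = 55.7%.
Duty = £214,106.46 × 55.7% = £119,257.30.
Line 4 (8755.95.10, Quenay, 3,101 m², £478,019.15):
Base rate for 8755.95.10 is £0.19/m².
Origin Quenay qualifies under the Ulesta–Quenay agreement and 8755.95.10 is covered: preferential rate Free applies instead.
Duty = £478,019.15 × 0% = £0.00.
Total = £19,421.87 + £18,093.71 + £119,257.30 + £0.00 = £156,772.88.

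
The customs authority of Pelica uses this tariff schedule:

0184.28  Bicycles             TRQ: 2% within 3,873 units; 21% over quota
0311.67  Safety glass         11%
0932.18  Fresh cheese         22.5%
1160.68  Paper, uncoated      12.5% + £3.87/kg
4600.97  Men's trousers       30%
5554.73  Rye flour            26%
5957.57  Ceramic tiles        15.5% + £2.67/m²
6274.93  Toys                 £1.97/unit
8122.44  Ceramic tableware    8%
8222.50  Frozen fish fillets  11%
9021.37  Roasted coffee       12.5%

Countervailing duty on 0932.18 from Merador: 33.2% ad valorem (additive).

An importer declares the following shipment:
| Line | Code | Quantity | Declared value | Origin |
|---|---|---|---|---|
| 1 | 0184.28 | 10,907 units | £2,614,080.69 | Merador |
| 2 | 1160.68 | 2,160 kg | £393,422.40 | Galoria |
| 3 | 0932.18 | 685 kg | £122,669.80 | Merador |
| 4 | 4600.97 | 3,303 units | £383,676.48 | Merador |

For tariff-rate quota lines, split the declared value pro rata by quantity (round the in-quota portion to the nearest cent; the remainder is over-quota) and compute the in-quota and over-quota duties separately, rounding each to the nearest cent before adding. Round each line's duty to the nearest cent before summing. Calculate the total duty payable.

£613,558.00

Line 1 (0184.28, Merador, 10,907 units, £2,614,080.69):
Code 0184.28 is under a tariff-rate quota (threshold 3,873 units). In-quota: 3,873 units at 2%; over-quota: 7,034 units at 21%.
Pro-rata value split: in-quota = £2,614,080.69 × 3,873/10,907 = £928,241.91; over-quota = £2,614,080.69 − £928,241.91 = £1,685,838.78.
In-quota duty = £928,241.91 × 2% = £18,564.84. Over-quota duty = £1,685,838.78 × 21% = £354,026.14.
Line duty = £18,564.84 + £354,026.14 = £372,590.98.
Line 2 (1160.68, Galoria, 2,160 kg, £393,422.40):
Base rate for 1160.68 is 12.5% + £3.87/kg.
Duty = £393,422.40 × 12.5% + 2,160 × £3.87 = £57,537.00.
Line 3 (0932.18, Merador, 685 kg, £122,669.80):
Base rate for 0932.18 is 22.5%.
Additional duty on 0932.18 from Merador: +33.2%. Applied ad valorem rate: 22.5% + 33.2% = 55.7%.
Duty = £122,669.80 × 55.7% = £68,327.08.
Line 4 (4600.97, Merador, 3,303 units, £383,676.48):
Base rate for 4600.97 is 30%.
Duty = £383,676.48 × 30% = £115,102.94.
Total = £372,590.98 + £57,537.00 + £68,327.08 + £115,102.94 = £613,558.00.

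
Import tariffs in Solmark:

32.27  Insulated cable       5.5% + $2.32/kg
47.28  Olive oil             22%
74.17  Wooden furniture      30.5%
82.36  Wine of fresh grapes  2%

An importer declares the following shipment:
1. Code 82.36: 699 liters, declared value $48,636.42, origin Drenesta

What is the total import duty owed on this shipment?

$972.73

Line 1 (82.36, Drenesta, 699 liters, $48,636.42):
Base rate for 82.36 is 2%.
Duty = $48,636.42 × 2% = $972.73.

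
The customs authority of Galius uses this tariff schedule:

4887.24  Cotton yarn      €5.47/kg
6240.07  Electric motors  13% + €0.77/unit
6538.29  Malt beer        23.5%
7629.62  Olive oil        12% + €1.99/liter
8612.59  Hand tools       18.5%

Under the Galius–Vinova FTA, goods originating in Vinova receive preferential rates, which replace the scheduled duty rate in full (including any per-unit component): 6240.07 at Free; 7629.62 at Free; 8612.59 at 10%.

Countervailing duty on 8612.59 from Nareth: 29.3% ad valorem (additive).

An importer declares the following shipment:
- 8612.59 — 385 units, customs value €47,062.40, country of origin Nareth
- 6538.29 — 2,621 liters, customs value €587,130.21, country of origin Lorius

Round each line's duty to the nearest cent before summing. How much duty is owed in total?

€160,471.43

Line 1 (8612.59, Nareth, 385 units, €47,062.40):
Base rate for 8612.59 is 18.5%.
8612.59 has an FTA preferential rate, but origin Nareth is not Vinova; base rate stands.
Additional duty on 8612.59 from Nareth: +29.3%. Applied ad valorem rate: 18.5% + 29.3% = 47.8%.
Duty = €47,062.40 × 47.8% = €22,495.83.
Line 2 (6538.29, Lorius, 2,621 liters, €587,130.21):
Base rate for 6538.29 is 23.5%.
Duty = €587,130.21 × 23.5% = €137,975.60.
Total = €22,495.83 + €137,975.60 = €160,471.43.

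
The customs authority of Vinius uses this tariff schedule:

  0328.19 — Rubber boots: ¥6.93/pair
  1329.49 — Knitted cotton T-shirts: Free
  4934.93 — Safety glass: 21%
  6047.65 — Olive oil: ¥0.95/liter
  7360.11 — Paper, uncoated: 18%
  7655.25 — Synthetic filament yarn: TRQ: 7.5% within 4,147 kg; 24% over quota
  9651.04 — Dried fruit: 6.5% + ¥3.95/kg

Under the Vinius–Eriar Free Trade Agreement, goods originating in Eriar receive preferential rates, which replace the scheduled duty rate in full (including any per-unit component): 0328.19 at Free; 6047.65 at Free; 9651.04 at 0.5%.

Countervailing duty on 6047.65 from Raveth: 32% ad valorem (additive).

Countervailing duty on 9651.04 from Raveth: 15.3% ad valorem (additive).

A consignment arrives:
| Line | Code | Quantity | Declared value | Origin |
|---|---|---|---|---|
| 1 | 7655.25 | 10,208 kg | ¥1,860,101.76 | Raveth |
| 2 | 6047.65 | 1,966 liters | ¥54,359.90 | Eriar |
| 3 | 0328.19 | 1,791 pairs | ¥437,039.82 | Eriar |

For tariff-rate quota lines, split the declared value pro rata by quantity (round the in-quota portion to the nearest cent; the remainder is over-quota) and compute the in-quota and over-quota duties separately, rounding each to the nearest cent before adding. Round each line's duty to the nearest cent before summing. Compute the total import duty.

Line 1 (7655.25, Raveth, 10,208 kg, ¥1,860,101.76):
Code 7655.25 is under a tariff-rate quota (threshold 4,147 kg). In-quota: 4,147 kg at 7.5%; over-quota: 6,061 kg at 24%.
Pro-rata value split: in-quota = ¥1,860,101.76 × 4,147/10,208 = ¥755,666.34; over-quota = ¥1,860,101.76 − ¥755,666.34 = ¥1,104,435.42.
In-quota duty = ¥755,666.34 × 7.5% = ¥56,674.98. Over-quota duty = ¥1,104,435.42 × 24% = ¥265,064.50.
Line duty = ¥56,674.98 + ¥265,064.50 = ¥321,739.48.
Line 2 (6047.65, Eriar, 1,966 liters, ¥54,359.90):
Base rate for 6047.65 is ¥0.95/liter.
Origin Eriar qualifies under the Vinius–Eriar agreement and 6047.65 is covered: preferential rate Free applies instead.
The additional-duty order on 6047.65 targets Raveth, not Eriar; it does not apply.
Duty = ¥54,359.90 × 0% = ¥0.00.
Line 3 (0328.19, Eriar, 1,791 pairs, ¥437,039.82):
Base rate for 0328.19 is ¥6.93/pair.
Origin Eriar qualifies under the Vinius–Eriar agreement and 0328.19 is covered: preferential rate Free applies instead.
Duty = ¥437,039.82 × 0% = ¥0.00.
Total = ¥321,739.48 + ¥0.00 + ¥0.00 = ¥321,739.48.

¥321,739.48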